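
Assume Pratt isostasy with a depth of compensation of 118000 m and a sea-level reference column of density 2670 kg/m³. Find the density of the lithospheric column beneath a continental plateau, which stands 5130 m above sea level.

Pratt balance: ρ_ref D = ρ (D + h).
ρ = ρ_ref D/(D + h) = 2670 × 118000 m/(118000 m + 5130 m) = 2560 kg/m³.

2560 kg/m³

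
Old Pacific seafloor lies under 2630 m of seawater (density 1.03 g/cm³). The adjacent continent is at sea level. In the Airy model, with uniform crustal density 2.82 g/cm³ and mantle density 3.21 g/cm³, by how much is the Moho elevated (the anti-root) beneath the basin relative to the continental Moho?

Equating mass per unit area of the two columns: replacing crust with seawater at the top is compensated by replacing crust with mantle at the base: d (ρ_c − ρ_w) = a (ρ_m − ρ_c).
a = d (ρ_c − ρ_w)/(ρ_m − ρ_c) = 2630 m × 1.79/0.39 = 12100 m.

12100 m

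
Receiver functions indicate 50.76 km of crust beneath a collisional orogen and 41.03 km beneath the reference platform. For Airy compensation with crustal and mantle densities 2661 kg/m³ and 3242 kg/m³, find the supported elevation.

1.74 km

Excess crust Δ = 50.76 km − 41.03 km = 9.73 km, split between elevation h and root r with h + r = Δ.
Airy balance ρ_c h = (ρ_m − ρ_c) r gives r = h ρ_c/(ρ_m − ρ_c), so h (1 + ρ_c/(ρ_m − ρ_c)) = Δ, i.e. h = Δ (ρ_m − ρ_c)/ρ_m.
h = 9.73 km × 581/3242 = 1.74 km.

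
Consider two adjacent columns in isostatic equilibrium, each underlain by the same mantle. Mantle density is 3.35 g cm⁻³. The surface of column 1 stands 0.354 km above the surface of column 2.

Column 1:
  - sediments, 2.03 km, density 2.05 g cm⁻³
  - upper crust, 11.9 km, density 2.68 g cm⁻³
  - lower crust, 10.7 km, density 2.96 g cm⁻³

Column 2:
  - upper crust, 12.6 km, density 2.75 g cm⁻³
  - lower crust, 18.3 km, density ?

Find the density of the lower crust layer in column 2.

3.02 g cm⁻³

Take the compensation level at the base of the deeper column (depth z_c below the surface of column 1) and equate Σ ρ_i t_i down to z_c; mantle fills any gap and the z_c terms cancel.
Column 1: 2.03×2.05 + 11.9×2.68 + 10.7×2.96 + (z_c − 24.63)×3.35
Column 2: 0.354×0 + 12.6×2.75 + 18.3×ρ + (z_c − 0.354 − 30.9)×3.35
The z_c×3.35 term appears on both sides and cancels. Collect the known terms of each column as K = Σ(ρt)_known − 3.35 × (depth of known layers): K_1 = 67.7255 − 3.35×24.63 = −14.785; K_2 = 34.65 − 3.35×(0.354 + 30.9) = −70.0509.
Balance: K_1 = K_2 + 18.3×ρ, so ρ = (K_1 − K_2)/18.3 = 55.2659/18.3 = 3.02 g cm⁻³.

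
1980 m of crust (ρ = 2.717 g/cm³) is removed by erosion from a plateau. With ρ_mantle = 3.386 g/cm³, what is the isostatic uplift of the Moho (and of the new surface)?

Unloading: uplift u = e ρ_c/ρ_m = 1980 m × 2.717/3.386 = 1590 m.

1590 m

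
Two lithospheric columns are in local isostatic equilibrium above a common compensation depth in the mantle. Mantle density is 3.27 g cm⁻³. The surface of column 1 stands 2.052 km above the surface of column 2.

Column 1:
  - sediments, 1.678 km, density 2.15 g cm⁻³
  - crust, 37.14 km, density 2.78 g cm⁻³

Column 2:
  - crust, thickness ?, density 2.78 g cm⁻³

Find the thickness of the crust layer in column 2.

Take the compensation level at the base of the deeper column (depth z_c below the surface of column 1) and equate Σ ρ_i t_i down to z_c; mantle fills any gap and the z_c terms cancel.
Column 1: 1.678×2.15 + 37.14×2.78 + (z_c − 38.818)×3.27
Column 2: 2.052×0 + x×2.78 + (z_c − 2.052 − 0 − x)×3.27
The z_c×3.27 term appears on both sides and cancels. Collect the known terms of each column as K = Σ(ρt)_known − 3.27 × (depth of known layers): K_1 = 106.8569 − 3.27×38.818 = −20.07796; K_2 = 0 − 3.27×(2.052 + 0) = −6.71004.
Balance: K_1 = K_2 − x×(3.27 − 2.78), so x = (K_2 − K_1)/(3.27 − 2.78) = 13.3679/0.49 = 27.3 km.

27.3 km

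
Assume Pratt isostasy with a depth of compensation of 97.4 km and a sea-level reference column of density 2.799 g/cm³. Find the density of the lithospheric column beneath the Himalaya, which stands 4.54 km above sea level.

2.67 g/cm³

Pratt balance: ρ_ref D = ρ (D + h).
ρ = ρ_ref D/(D + h) = 2.799 × 97.4 km/(97.4 km + 4.54 km) = 2.67 g/cm³.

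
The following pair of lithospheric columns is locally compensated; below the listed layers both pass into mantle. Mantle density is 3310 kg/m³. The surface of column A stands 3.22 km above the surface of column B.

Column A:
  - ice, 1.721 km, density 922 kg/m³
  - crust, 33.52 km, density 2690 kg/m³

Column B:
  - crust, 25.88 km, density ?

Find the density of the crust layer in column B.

2760 kg/m³

Take the compensation level at the base of the deeper column (depth z_c below the surface of column A) and equate Σ ρ_i t_i down to z_c; mantle fills any gap and the z_c terms cancel.
Column A: 1.721×922 + 33.52×2690 + (z_c − 35.241)×3310
Column B: 3.22×0 + 25.88×ρ + (z_c − 3.22 − 25.88)×3310
The z_c×3310 term appears on both sides and cancels. Collect the known terms of each column as K = Σ(ρt)_known − 3310 × (depth of known layers): K_A = 91755.562 − 3310×35.241 = −24892.148; K_B = 0 − 3310×(3.22 + 25.88) = −96321.
Balance: K_A = K_B + 25.88×ρ, so ρ = (K_A − K_B)/25.88 = 71428.9/25.88 = 2760 kg/m³.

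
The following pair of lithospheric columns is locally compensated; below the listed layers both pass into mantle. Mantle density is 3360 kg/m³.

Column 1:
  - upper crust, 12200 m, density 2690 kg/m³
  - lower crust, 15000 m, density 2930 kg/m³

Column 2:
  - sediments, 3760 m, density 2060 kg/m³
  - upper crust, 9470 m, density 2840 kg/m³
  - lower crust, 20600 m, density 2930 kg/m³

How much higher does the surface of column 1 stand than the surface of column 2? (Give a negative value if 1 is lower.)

−1200 m

For any compensation level in the mantle, the mantle terms cancel and isostasy reduces to e = (Σt_1 − Σt_2) − (Σ(ρt)_1 − Σ(ρt)_2) / ρ_m.
Σt_1 = 27200 m; Σt_2 = 33830 m; Σ(ρt)_1 = 76768000; Σ(ρt)_2 = 94998400 (in m·kg/m³).
e = (27200 − 33830) − (76768000 − 94998400) / 3360 = −1200 m.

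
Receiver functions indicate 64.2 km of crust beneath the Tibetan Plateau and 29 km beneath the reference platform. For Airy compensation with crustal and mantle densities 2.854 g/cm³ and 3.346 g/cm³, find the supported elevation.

Excess crust Δ = 64.2 km − 29 km = 35.2 km, split between elevation h and root r with h + r = Δ.
Airy balance ρ_c h = (ρ_m − ρ_c) r gives r = h ρ_c/(ρ_m − ρ_c), so h (1 + ρ_c/(ρ_m − ρ_c)) = Δ, i.e. h = Δ (ρ_m − ρ_c)/ρ_m.
h = 35.2 km × 0.492/3.346 = 5.18 km.

5.18 km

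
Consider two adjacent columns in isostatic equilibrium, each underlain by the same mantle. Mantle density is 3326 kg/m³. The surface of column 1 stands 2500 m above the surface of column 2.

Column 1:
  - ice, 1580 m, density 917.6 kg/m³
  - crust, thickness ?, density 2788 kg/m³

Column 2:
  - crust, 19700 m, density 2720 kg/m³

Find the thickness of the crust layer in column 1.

30600 m

Take the compensation level at the base of the deeper column (depth z_c below the surface of column 1) and equate Σ ρ_i t_i down to z_c; mantle fills any gap and the z_c terms cancel.
Column 1: 1580×917.6 + x×2788 + (z_c − 1580 − x)×3326
Column 2: 2500×0 + 19700×2720 + (z_c − 2500 − 19700)×3326
The z_c×3326 term appears on both sides and cancels. Collect the known terms of each column as K = Σ(ρt)_known − 3326 × (depth of known layers): K_1 = 1449808 − 3326×1580 = −3805272; K_2 = 53584000 − 3326×(2500 + 19700) = −20253200.
Balance: K_1 − x×(3326 − 2788) = K_2, so x = (K_1 − K_2)/(3326 − 2788) = 16447900/538 = 30600 m.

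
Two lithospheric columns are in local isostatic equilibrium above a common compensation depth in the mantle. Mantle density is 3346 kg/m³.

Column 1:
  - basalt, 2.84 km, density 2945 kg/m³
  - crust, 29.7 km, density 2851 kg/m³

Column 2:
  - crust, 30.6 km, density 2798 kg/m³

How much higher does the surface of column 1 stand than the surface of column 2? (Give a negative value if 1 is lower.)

For any compensation level in the mantle, the mantle terms cancel and isostasy reduces to e = (Σt_1 − Σt_2) − (Σ(ρt)_1 − Σ(ρt)_2) / ρ_m.
Σt_1 = 32.54 km; Σt_2 = 30.6 km; Σ(ρt)_1 = 93038.5; Σ(ρt)_2 = 85618.8 (in km·kg/m³).
e = (32.54 − 30.6) − (93038.5 − 85618.8) / 3346 = −0.277 km.

−0.277 km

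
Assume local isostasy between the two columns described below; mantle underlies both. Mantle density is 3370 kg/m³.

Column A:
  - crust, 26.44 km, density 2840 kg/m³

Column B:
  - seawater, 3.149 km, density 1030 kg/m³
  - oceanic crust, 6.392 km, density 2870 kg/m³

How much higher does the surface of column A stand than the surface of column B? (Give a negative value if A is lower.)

1.02 km

For any compensation level in the mantle, the mantle terms cancel and isostasy reduces to e = (Σt_A − Σt_B) − (Σ(ρt)_A − Σ(ρt)_B) / ρ_m.
Σt_A = 26.44 km; Σt_B = 9.541 km; Σ(ρt)_A = 75089.6; Σ(ρt)_B = 21588.51 (in km·kg/m³).
e = (26.44 − 9.541) − (75089.6 − 21588.51) / 3370 = 1.02 km.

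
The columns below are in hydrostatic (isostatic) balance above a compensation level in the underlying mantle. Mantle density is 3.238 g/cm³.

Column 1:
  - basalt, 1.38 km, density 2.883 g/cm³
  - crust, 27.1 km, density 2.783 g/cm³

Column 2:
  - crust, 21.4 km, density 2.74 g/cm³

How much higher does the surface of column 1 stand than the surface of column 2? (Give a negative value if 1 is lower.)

For any compensation level in the mantle, the mantle terms cancel and isostasy reduces to e = (Σt_1 − Σt_2) − (Σ(ρt)_1 − Σ(ρt)_2) / ρ_m.
Σt_1 = 28.48 km; Σt_2 = 21.4 km; Σ(ρt)_1 = 79.39784; Σ(ρt)_2 = 58.636 (in km·g/cm³).
e = (28.48 − 21.4) − (79.39784 − 58.636) / 3.238 = 0.668 km.

0.668 km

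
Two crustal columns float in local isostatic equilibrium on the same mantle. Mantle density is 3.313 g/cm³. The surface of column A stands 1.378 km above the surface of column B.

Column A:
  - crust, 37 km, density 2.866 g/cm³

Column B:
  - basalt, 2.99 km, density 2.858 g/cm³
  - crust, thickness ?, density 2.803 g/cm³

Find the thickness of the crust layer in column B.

20.8 km

Take the compensation level at the base of the deeper column (depth z_c below the surface of column A) and equate Σ ρ_i t_i down to z_c; mantle fills any gap and the z_c terms cancel.
Column A: 37×2.866 + (z_c − 37)×3.313
Column B: 1.378×0 + 2.99×2.858 + x×2.803 + (z_c − 1.378 − 2.99 − x)×3.313
The z_c×3.313 term appears on both sides and cancels. Collect the known terms of each column as K = Σ(ρt)_known − 3.313 × (depth of known layers): K_A = 106.042 − 3.313×37 = −16.539; K_B = 8.54542 − 3.313×(1.378 + 2.99) = −5.925764.
Balance: K_A = K_B − x×(3.313 − 2.803), so x = (K_B − K_A)/(3.313 − 2.803) = 10.6132/0.51 = 20.8 km.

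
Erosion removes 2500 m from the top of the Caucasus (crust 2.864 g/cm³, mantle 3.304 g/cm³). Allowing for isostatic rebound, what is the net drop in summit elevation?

Rebound u = e ρ_c/ρ_m = 2500 m × 2.864/3.304 = 2167 m.
Net surface drop = e − u = 2500 m − 2167 m = e (ρ_m − ρ_c)/ρ_m = 333 m.

333 m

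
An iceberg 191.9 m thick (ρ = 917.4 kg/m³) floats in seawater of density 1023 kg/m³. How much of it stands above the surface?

19.8 m

Floating equilibrium: submerged depth d = t ρ_obj/ρ_fluid = 191.9 m × 917.4/1023 = 172.1 m.
Freeboard = t − d = 191.9 m − 172.1 m = 19.8 m.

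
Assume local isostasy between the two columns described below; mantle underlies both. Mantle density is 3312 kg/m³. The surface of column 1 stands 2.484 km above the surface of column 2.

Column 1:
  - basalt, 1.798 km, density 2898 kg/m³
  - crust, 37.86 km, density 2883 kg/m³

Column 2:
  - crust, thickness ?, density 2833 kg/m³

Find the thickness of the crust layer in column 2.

Take the compensation level at the base of the deeper column (depth z_c below the surface of column 1) and equate Σ ρ_i t_i down to z_c; mantle fills any gap and the z_c terms cancel.
Column 1: 1.798×2898 + 37.86×2883 + (z_c − 39.658)×3312
Column 2: 2.484×0 + x×2833 + (z_c − 2.484 − 0 − x)×3312
The z_c×3312 term appears on both sides and cancels. Collect the known terms of each column as K = Σ(ρt)_known − 3312 × (depth of known layers): K_1 = 114360.984 − 3312×39.658 = −16986.312; K_2 = 0 − 3312×(2.484 + 0) = −8227.008.
Balance: K_1 = K_2 − x×(3312 − 2833), so x = (K_2 − K_1)/(3312 − 2833) = 8759.3/479 = 18.3 km.

18.3 km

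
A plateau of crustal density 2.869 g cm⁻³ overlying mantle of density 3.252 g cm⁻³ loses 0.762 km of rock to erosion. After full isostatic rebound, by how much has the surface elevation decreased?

Rebound u = e ρ_c/ρ_m = 0.762 km × 2.869/3.252 = 0.6723 km.
Net surface drop = e − u = 0.762 km − 0.6723 km = e (ρ_m − ρ_c)/ρ_m = 0.0897 km.

0.0897 km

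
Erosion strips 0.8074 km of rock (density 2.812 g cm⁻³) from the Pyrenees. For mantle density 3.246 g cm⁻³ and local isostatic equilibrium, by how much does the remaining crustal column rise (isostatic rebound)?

Unloading: uplift u = e ρ_c/ρ_m = 0.8074 km × 2.812/3.246 = 0.699 km.

0.699 km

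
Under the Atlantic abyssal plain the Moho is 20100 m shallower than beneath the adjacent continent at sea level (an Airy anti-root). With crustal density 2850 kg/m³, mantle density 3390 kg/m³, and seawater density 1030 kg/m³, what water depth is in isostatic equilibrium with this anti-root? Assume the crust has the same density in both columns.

5960 m

Replacing a thickness d of crust by seawater at the top must be balanced by replacing crust with mantle at the base: d (ρ_c − ρ_w) = a (ρ_m − ρ_c).
d = a (ρ_m − ρ_c)/(ρ_c − ρ_w) = 20100 m × 540/1820 = 5960 m.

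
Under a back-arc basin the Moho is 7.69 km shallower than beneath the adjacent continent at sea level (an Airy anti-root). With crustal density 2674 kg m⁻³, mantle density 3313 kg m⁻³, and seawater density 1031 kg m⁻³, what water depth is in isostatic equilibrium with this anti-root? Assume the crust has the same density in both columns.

2.99 km

Replacing a thickness d of crust by seawater at the top must be balanced by replacing crust with mantle at the base: d (ρ_c − ρ_w) = a (ρ_m − ρ_c).
d = a (ρ_m − ρ_c)/(ρ_c − ρ_w) = 7.69 km × 639/1643 = 2.99 km.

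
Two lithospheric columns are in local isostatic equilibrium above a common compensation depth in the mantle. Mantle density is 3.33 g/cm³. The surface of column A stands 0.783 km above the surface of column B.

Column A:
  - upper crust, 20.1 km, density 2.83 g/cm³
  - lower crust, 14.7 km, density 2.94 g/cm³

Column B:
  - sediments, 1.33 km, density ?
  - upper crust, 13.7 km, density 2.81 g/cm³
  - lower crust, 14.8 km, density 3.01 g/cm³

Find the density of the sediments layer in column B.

2.34 g/cm³

Take the compensation level at the base of the deeper column (depth z_c below the surface of column A) and equate Σ ρ_i t_i down to z_c; mantle fills any gap and the z_c terms cancel.
Column A: 20.1×2.83 + 14.7×2.94 + (z_c − 34.8)×3.33
Column B: 0.783×0 + 1.33×ρ + 13.7×2.81 + 14.8×3.01 + (z_c − 0.783 − 29.83)×3.33
The z_c×3.33 term appears on both sides and cancels. Collect the known terms of each column as K = Σ(ρt)_known − 3.33 × (depth of known layers): K_A = 100.101 − 3.33×34.8 = −15.783; K_B = 83.045 − 3.33×(0.783 + 29.83) = −18.89629.
Balance: K_A = K_B + 1.33×ρ, so ρ = (K_A − K_B)/1.33 = 3.11329/1.33 = 2.34 g/cm³.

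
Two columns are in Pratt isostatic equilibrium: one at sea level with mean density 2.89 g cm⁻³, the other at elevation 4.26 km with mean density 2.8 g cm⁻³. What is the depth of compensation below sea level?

ρ_ref D = ρ (D + h) → D (ρ_ref − ρ) = ρ h.
D = ρ h/(ρ_ref − ρ) = 2.8 × 4.26 km/(2.89 − 2.8) = 133 km.

133 km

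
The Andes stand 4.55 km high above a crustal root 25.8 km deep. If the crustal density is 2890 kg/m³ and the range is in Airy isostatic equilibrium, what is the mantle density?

Airy balance: ρ_c h = (ρ_m − ρ_c) r → ρ_m = ρ_c (1 + h/r).
ρ_m = 2890 × (1 + 4.55 km/25.8 km) = 3400 kg/m³.

3400 kg/m³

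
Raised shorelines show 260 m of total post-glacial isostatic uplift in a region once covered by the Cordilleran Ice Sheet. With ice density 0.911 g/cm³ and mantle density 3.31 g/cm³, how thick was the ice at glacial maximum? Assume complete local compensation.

945 m

u = t ρ_ice/ρ_m → t = u ρ_m/ρ_ice = 260 m × 3.31/0.911 = 945 m.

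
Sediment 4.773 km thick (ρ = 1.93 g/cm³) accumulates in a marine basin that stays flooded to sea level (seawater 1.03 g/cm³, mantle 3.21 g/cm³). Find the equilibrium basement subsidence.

1.97 km

Submarine loading: the sediment displaces seawater, and the subsidence is in turn flooded, so s (ρ_m − ρ_w) = t (ρ_sed − ρ_w).
s = 4.773 km × (1.93 − 1.03) / (3.21 − 1.03) = 1.97 km.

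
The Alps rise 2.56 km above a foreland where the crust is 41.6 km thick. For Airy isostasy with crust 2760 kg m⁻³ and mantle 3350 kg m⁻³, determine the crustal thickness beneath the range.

Root depth r = h ρ_c / (ρ_m − ρ_c) = 2.56 km × 2760 / 590 = 11.98 km.
Total thickness = T + h + r = 41.6 km + 2.56 km + 11.98 km = 56.1 km.

56.1 km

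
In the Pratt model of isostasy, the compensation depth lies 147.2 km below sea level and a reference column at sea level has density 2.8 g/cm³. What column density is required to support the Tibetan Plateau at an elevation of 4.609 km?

2.71 g/cm³

Pratt balance: ρ_ref D = ρ (D + h).
ρ = ρ_ref D/(D + h) = 2.8 × 147.2 km/(147.2 km + 4.609 km) = 2.71 g/cm³.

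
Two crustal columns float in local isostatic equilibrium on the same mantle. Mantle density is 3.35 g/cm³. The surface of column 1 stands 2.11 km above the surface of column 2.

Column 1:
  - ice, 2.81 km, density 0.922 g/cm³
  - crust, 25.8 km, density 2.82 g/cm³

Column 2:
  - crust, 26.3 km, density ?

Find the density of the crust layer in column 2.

Take the compensation level at the base of the deeper column (depth z_c below the surface of column 1) and equate Σ ρ_i t_i down to z_c; mantle fills any gap and the z_c terms cancel.
Column 1: 2.81×0.922 + 25.8×2.82 + (z_c − 28.61)×3.35
Column 2: 2.11×0 + 26.3×ρ + (z_c − 2.11 − 26.3)×3.35
The z_c×3.35 term appears on both sides and cancels. Collect the known terms of each column as K = Σ(ρt)_known − 3.35 × (depth of known layers): K_1 = 75.34682 − 3.35×28.61 = −20.49668; K_2 = 0 − 3.35×(2.11 + 26.3) = −95.1735.
Balance: K_1 = K_2 + 26.3×ρ, so ρ = (K_1 − K_2)/26.3 = 74.6768/26.3 = 2.84 g/cm³.

2.84 g/cm³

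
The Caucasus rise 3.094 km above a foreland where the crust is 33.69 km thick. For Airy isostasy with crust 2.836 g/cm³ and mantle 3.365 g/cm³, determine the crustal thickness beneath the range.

53.4 km

Root depth r = h ρ_c / (ρ_m − ρ_c) = 3.094 km × 2.836 / 0.529 = 16.59 km.
Total thickness = T + h + r = 33.69 km + 3.094 km + 16.59 km = 53.4 km.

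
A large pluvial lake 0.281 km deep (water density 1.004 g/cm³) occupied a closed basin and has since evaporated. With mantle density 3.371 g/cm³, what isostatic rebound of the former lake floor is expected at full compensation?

u = d ρ_w/ρ_m = 0.281 km × 1.004/3.371 = 0.0837 km.

0.0837 km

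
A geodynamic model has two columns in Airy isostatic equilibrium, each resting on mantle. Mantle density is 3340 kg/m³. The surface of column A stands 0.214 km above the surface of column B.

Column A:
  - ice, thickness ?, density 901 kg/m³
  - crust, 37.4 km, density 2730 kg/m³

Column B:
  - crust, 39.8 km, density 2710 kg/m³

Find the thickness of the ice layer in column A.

1.22 km

Take the compensation level at the base of the deeper column (depth z_c below the surface of column A) and equate Σ ρ_i t_i down to z_c; mantle fills any gap and the z_c terms cancel.
Column A: x×901 + 37.4×2730 + (z_c − 37.4 − x)×3340
Column B: 0.214×0 + 39.8×2710 + (z_c − 0.214 − 39.8)×3340
The z_c×3340 term appears on both sides and cancels. Collect the known terms of each column as K = Σ(ρt)_known − 3340 × (depth of known layers): K_A = 102102 − 3340×37.4 = −22814; K_B = 107858 − 3340×(0.214 + 39.8) = −25788.76.
Balance: K_A − x×(3340 − 901) = K_B, so x = (K_A − K_B)/(3340 − 901) = 2974.76/2439 = 1.22 km.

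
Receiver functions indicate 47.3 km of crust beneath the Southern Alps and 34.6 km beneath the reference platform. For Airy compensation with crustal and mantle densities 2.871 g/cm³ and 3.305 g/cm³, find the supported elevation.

Excess crust Δ = 47.3 km − 34.6 km = 12.7 km, split between elevation h and root r with h + r = Δ.
Airy balance ρ_c h = (ρ_m − ρ_c) r gives r = h ρ_c/(ρ_m − ρ_c), so h (1 + ρ_c/(ρ_m − ρ_c)) = Δ, i.e. h = Δ (ρ_m − ρ_c)/ρ_m.
h = 12.7 km × 0.434/3.305 = 1.67 km.

1.67 km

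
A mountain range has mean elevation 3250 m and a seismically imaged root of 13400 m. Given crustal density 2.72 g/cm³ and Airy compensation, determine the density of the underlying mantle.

Airy balance: ρ_c h = (ρ_m − ρ_c) r → ρ_m = ρ_c (1 + h/r).
ρ_m = 2.72 × (1 + 3250 m/13400 m) = 3.38 g/cm³.

3.38 g/cm³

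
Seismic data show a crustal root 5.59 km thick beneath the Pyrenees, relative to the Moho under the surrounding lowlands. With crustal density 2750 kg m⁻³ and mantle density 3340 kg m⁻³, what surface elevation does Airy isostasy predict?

1.2 km

For local isostatic compensation: ρ_c h = (ρ_m − ρ_c) r.
h = r (ρ_m − ρ_c) / ρ_c = 5.59 km × (3340 − 2750) / 2750 = 1.2 km.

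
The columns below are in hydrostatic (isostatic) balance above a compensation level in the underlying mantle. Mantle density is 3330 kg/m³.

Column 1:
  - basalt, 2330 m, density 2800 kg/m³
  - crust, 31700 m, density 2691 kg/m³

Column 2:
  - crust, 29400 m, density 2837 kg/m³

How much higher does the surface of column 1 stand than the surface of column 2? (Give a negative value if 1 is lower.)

For any compensation level in the mantle, the mantle terms cancel and isostasy reduces to e = (Σt_1 − Σt_2) − (Σ(ρt)_1 − Σ(ρt)_2) / ρ_m.
Σt_1 = 34030 m; Σt_2 = 29400 m; Σ(ρt)_1 = 91828700; Σ(ρt)_2 = 83407800 (in m·kg/m³).
e = (34030 − 29400) − (91828700 − 83407800) / 3330 = 2100 m.

2100 m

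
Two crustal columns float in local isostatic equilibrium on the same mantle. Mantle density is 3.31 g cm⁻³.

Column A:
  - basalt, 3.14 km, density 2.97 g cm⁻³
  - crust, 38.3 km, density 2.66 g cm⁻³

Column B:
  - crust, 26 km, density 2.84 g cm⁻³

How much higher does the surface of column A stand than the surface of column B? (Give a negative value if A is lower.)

4.15 km

For any compensation level in the mantle, the mantle terms cancel and isostasy reduces to e = (Σt_A − Σt_B) − (Σ(ρt)_A − Σ(ρt)_B) / ρ_m.
Σt_A = 41.44 km; Σt_B = 26 km; Σ(ρt)_A = 111.2038; Σ(ρt)_B = 73.84 (in km·g cm⁻³).
e = (41.44 − 26) − (111.2038 − 73.84) / 3.31 = 4.15 km.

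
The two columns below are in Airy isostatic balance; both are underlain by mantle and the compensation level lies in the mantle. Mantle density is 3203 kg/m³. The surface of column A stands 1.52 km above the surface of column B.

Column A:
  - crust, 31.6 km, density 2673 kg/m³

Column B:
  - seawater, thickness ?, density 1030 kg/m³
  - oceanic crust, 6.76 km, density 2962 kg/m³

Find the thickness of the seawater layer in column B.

Take the compensation level at the base of the deeper column (depth z_c below the surface of column A) and equate Σ ρ_i t_i down to z_c; mantle fills any gap and the z_c terms cancel.
Column A: 31.6×2673 + (z_c − 31.6)×3203
Column B: 1.52×0 + x×1030 + 6.76×2962 + (z_c − 1.52 − 6.76 − x)×3203
The z_c×3203 term appears on both sides and cancels. Collect the known terms of each column as K = Σ(ρt)_known − 3203 × (depth of known layers): K_A = 84466.8 − 3203×31.6 = −16748; K_B = 20023.12 − 3203×(1.52 + 6.76) = −6497.72.
Balance: K_A = K_B − x×(3203 − 1030), so x = (K_B − K_A)/(3203 − 1030) = 10250.3/2173 = 4.72 km.

4.72 km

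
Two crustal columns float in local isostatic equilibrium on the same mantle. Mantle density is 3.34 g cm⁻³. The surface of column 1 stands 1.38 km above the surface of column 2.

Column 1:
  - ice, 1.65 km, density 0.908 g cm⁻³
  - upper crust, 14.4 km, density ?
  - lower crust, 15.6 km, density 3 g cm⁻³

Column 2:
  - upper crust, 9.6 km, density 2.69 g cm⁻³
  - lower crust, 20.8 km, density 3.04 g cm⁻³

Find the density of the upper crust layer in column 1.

Take the compensation level at the base of the deeper column (depth z_c below the surface of column 1) and equate Σ ρ_i t_i down to z_c; mantle fills any gap and the z_c terms cancel.
Column 1: 1.65×0.908 + 14.4×ρ + 15.6×3 + (z_c − 31.65)×3.34
Column 2: 1.38×0 + 9.6×2.69 + 20.8×3.04 + (z_c − 1.38 − 30.4)×3.34
The z_c×3.34 term appears on both sides and cancels. Collect the known terms of each column as K = Σ(ρt)_known − 3.34 × (depth of known layers): K_1 = 48.2982 − 3.34×31.65 = −57.4128; K_2 = 89.056 − 3.34×(1.38 + 30.4) = −17.0892.
Balance: K_1 + 14.4×ρ = K_2, so ρ = (K_2 − K_1)/14.4 = 40.3236/14.4 = 2.8 g cm⁻³.

2.8 g cm⁻³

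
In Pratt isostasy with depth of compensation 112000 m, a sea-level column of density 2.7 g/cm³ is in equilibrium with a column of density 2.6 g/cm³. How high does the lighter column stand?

ρ_ref D = ρ (D + h) → h = D (ρ_ref − ρ)/ρ.
h = 112000 m × (2.7 − 2.6)/2.6 = 4310 m.

4310 m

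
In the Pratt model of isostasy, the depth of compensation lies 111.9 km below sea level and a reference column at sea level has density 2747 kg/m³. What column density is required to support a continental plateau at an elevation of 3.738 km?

2660 kg/m³

Pratt balance: ρ_ref D = ρ (D + h).
ρ = ρ_ref D/(D + h) = 2747 × 111.9 km/(111.9 km + 3.738 km) = 2660 kg/m³.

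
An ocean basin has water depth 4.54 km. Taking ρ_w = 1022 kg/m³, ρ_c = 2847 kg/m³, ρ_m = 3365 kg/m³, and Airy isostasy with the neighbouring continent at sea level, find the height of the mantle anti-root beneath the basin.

In Airy isostatic equilibrium: replacing crust with seawater at the top is compensated by replacing crust with mantle at the base: d (ρ_c − ρ_w) = a (ρ_m − ρ_c).
a = d (ρ_c − ρ_w)/(ρ_m − ρ_c) = 4.54 km × 1825/518 = 16 km.

16 km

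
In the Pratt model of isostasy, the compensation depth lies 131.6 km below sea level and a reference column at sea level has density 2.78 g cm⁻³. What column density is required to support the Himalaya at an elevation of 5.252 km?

Pratt balance: ρ_ref D = ρ (D + h).
ρ = ρ_ref D/(D + h) = 2.78 × 131.6 km/(131.6 km + 5.252 km) = 2.67 g cm⁻³.

2.67 g cm⁻³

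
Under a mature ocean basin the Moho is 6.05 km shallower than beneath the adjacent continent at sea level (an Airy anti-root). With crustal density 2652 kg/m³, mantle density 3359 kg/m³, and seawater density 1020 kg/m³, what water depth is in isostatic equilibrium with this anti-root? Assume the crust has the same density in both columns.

Replacing a thickness d of crust by seawater at the top must be balanced by replacing crust with mantle at the base: d (ρ_c − ρ_w) = a (ρ_m − ρ_c).
d = a (ρ_m − ρ_c)/(ρ_c − ρ_w) = 6.05 km × 707/1632 = 2.62 km.

2.62 km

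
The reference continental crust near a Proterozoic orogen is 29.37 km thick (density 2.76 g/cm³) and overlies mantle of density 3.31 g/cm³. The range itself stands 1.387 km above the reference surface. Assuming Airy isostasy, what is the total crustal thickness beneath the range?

Root depth r = h ρ_c / (ρ_m − ρ_c) = 1.387 km × 2.76 / 0.55 = 6.96 km.
Total thickness = T + h + r = 29.37 km + 1.387 km + 6.96 km = 37.7 km.

37.7 km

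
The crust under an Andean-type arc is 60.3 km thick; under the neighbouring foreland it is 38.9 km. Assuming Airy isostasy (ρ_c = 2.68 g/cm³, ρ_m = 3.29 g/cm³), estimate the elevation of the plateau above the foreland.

3.97 km

Excess crust Δ = 60.3 km − 38.9 km = 21.4 km, split between elevation h and root r with h + r = Δ.
Airy balance ρ_c h = (ρ_m − ρ_c) r gives r = h ρ_c/(ρ_m − ρ_c), so h (1 + ρ_c/(ρ_m − ρ_c)) = Δ, i.e. h = Δ (ρ_m − ρ_c)/ρ_m.
h = 21.4 km × 0.61/3.29 = 3.97 km.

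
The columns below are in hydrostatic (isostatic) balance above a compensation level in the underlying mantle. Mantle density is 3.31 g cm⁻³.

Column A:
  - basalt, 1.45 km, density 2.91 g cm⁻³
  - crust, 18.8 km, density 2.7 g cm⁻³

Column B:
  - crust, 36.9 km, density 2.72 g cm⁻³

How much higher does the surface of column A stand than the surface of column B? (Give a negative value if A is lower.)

For any compensation level in the mantle, the mantle terms cancel and isostasy reduces to e = (Σt_A − Σt_B) − (Σ(ρt)_A − Σ(ρt)_B) / ρ_m.
Σt_A = 20.25 km; Σt_B = 36.9 km; Σ(ρt)_A = 54.9795; Σ(ρt)_B = 100.368 (in km·g cm⁻³).
e = (20.25 − 36.9) − (54.9795 − 100.368) / 3.31 = −2.94 km.

−2.94 km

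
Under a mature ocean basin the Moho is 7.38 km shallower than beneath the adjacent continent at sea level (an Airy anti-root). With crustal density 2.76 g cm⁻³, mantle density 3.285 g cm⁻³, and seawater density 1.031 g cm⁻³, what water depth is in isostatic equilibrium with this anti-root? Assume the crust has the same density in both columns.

Replacing a thickness d of crust by seawater at the top must be balanced by replacing crust with mantle at the base: d (ρ_c − ρ_w) = a (ρ_m − ρ_c).
d = a (ρ_m − ρ_c)/(ρ_c − ρ_w) = 7.38 km × 0.525/1.729 = 2.24 km.

2.24 km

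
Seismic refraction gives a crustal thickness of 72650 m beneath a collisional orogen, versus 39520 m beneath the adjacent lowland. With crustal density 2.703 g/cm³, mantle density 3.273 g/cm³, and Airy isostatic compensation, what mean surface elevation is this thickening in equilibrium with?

5770 m

Excess crust Δ = 72650 m − 39520 m = 33130 m, split between elevation h and root r with h + r = Δ.
Airy balance ρ_c h = (ρ_m − ρ_c) r gives r = h ρ_c/(ρ_m − ρ_c), so h (1 + ρ_c/(ρ_m − ρ_c)) = Δ, i.e. h = Δ (ρ_m − ρ_c)/ρ_m.
h = 33130 m × 0.57/3.273 = 5770 m.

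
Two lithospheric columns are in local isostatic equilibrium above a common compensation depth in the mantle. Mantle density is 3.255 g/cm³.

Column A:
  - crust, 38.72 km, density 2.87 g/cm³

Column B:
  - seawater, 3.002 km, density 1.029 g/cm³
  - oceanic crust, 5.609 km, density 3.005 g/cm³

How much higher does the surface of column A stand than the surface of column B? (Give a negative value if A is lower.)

2.1 km

For any compensation level in the mantle, the mantle terms cancel and isostasy reduces to e = (Σt_A − Σt_B) − (Σ(ρt)_A − Σ(ρt)_B) / ρ_m.
Σt_A = 38.72 km; Σt_B = 8.611 km; Σ(ρt)_A = 111.1264; Σ(ρt)_B = 19.944103 (in km·g/cm³).
e = (38.72 − 8.611) − (111.1264 − 19.944103) / 3.255 = 2.1 km.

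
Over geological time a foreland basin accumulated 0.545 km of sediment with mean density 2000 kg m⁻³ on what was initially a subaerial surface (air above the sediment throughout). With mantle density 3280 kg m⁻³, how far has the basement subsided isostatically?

0.332 km

Subaerial load: s = t ρ_sed / ρ_m = 0.545 km × 2000/3280 = 0.332 km.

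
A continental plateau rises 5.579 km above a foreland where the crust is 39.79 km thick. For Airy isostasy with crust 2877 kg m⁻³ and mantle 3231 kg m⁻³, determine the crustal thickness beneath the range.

90.7 km

Root depth r = h ρ_c / (ρ_m − ρ_c) = 5.579 km × 2877 / 354 = 45.34 km.
Total thickness = T + h + r = 39.79 km + 5.579 km + 45.34 km = 90.7 km.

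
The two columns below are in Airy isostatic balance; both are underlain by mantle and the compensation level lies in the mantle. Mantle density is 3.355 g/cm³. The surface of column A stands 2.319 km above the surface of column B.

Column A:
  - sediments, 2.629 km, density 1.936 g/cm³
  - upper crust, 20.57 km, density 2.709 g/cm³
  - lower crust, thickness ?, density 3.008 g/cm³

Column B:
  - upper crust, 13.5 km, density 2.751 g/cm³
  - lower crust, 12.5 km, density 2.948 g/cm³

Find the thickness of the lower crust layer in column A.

Take the compensation level at the base of the deeper column (depth z_c below the surface of column A) and equate Σ ρ_i t_i down to z_c; mantle fills any gap and the z_c terms cancel.
Column A: 2.629×1.936 + 20.57×2.709 + x×3.008 + (z_c − 23.199 − x)×3.355
Column B: 2.319×0 + 13.5×2.751 + 12.5×2.948 + (z_c − 2.319 − 26)×3.355
The z_c×3.355 term appears on both sides and cancels. Collect the known terms of each column as K = Σ(ρt)_known − 3.355 × (depth of known layers): K_A = 60.813874 − 3.355×23.199 = −17.018771; K_B = 73.9885 − 3.355×(2.319 + 26) = −21.021745.
Balance: K_A − x×(3.355 − 3.008) = K_B, so x = (K_A − K_B)/(3.355 − 3.008) = 4.00297/0.347 = 11.5 km.

11.5 km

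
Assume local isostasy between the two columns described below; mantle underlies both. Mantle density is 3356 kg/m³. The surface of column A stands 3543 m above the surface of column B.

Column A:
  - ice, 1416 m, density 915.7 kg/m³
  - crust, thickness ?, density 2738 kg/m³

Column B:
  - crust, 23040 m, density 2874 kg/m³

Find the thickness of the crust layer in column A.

31600 m

Take the compensation level at the base of the deeper column (depth z_c below the surface of column A) and equate Σ ρ_i t_i down to z_c; mantle fills any gap and the z_c terms cancel.
Column A: 1416×915.7 + x×2738 + (z_c − 1416 − x)×3356
Column B: 3543×0 + 23040×2874 + (z_c − 3543 − 23040)×3356
The z_c×3356 term appears on both sides and cancels. Collect the known terms of each column as K = Σ(ρt)_known − 3356 × (depth of known layers): K_A = 1296631.2 − 3356×1416 = −3455464.8; K_B = 66216960 − 3356×(3543 + 23040) = −22995588.
Balance: K_A − x×(3356 − 2738) = K_B, so x = (K_A − K_B)/(3356 − 2738) = 19540100/618 = 31600 m.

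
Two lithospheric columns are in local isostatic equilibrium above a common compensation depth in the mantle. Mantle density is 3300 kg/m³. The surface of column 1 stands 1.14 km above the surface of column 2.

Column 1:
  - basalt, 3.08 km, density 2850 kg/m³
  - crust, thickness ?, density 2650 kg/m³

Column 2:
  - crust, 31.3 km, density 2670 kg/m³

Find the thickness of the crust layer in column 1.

34 km

Take the compensation level at the base of the deeper column (depth z_c below the surface of column 1) and equate Σ ρ_i t_i down to z_c; mantle fills any gap and the z_c terms cancel.
Column 1: 3.08×2850 + x×2650 + (z_c − 3.08 − x)×3300
Column 2: 1.14×0 + 31.3×2670 + (z_c − 1.14 − 31.3)×3300
The z_c×3300 term appears on both sides and cancels. Collect the known terms of each column as K = Σ(ρt)_known − 3300 × (depth of known layers): K_1 = 8778 − 3300×3.08 = −1386; K_2 = 83571 − 3300×(1.14 + 31.3) = −23481.
Balance: K_1 − x×(3300 − 2650) = K_2, so x = (K_1 − K_2)/(3300 − 2650) = 22095/650 = 34 km.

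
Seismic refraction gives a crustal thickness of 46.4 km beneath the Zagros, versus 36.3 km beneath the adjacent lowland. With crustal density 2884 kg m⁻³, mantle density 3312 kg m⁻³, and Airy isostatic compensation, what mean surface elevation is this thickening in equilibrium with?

Excess crust Δ = 46.4 km − 36.3 km = 10.1 km, split between elevation h and root r with h + r = Δ.
Airy balance ρ_c h = (ρ_m − ρ_c) r gives r = h ρ_c/(ρ_m − ρ_c), so h (1 + ρ_c/(ρ_m − ρ_c)) = Δ, i.e. h = Δ (ρ_m − ρ_c)/ρ_m.
h = 10.1 km × 428/3312 = 1.31 km.

1.31 km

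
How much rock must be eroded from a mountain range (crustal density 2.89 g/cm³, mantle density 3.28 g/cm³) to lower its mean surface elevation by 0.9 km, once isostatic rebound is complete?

Net drop Δ = e − u = e − e ρ_c/ρ_m = e (ρ_m − ρ_c)/ρ_m.
e = Δ ρ_m/(ρ_m − ρ_c) = 0.9 km × 3.28/0.39 = 7.57 km.

7.57 km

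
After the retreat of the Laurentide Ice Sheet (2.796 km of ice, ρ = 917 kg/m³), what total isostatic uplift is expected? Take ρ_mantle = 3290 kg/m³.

Removing the load lets mantle flow back in; uplift u satisfies ρ_ice t = ρ_m u.
u = t ρ_ice/ρ_m = 2.796 km × 917/3290 = 0.779 km.

0.779 km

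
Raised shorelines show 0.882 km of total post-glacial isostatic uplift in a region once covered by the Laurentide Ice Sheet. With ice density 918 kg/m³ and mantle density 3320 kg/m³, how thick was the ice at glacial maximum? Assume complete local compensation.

3.19 km

u = t ρ_ice/ρ_m → t = u ρ_m/ρ_ice = 0.882 km × 3320/918 = 3.19 km.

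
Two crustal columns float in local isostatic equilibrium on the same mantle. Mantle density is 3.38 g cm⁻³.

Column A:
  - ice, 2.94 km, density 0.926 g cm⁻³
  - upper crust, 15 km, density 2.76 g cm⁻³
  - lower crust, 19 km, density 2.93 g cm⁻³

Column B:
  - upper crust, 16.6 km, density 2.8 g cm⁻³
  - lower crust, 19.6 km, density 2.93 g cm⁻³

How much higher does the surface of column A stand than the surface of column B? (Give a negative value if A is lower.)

1.96 km

For any compensation level in the mantle, the mantle terms cancel and isostasy reduces to e = (Σt_A − Σt_B) − (Σ(ρt)_A − Σ(ρt)_B) / ρ_m.
Σt_A = 36.94 km; Σt_B = 36.2 km; Σ(ρt)_A = 99.79244; Σ(ρt)_B = 103.908 (in km·g cm⁻³).
e = (36.94 − 36.2) − (99.79244 − 103.908) / 3.38 = 1.96 km.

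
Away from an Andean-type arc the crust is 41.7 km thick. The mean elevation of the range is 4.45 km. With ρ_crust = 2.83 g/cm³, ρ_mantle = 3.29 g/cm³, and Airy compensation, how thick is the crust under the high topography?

Root depth r = h ρ_c / (ρ_m − ρ_c) = 4.45 km × 2.83 / 0.46 = 27.38 km.
Total thickness = T + h + r = 41.7 km + 4.45 km + 27.38 km = 73.5 km.

73.5 km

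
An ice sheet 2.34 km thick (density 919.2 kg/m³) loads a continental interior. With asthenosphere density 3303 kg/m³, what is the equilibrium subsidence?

Balancing pressure at the compensation depth: the ice load ρ_ice t is balanced by mantle displaced below, ρ_m s.
s = t ρ_ice / ρ_m = 2.34 km × 919.2/3303 = 0.651 km.

0.651 km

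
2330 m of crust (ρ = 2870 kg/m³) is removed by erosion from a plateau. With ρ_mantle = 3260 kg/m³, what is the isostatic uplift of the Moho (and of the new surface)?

Unloading: uplift u = e ρ_c/ρ_m = 2330 m × 2870/3260 = 2050 m.

2050 m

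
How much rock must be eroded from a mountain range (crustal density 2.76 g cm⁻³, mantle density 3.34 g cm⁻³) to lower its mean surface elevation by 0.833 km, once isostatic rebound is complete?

Net drop Δ = e − u = e − e ρ_c/ρ_m = e (ρ_m − ρ_c)/ρ_m.
e = Δ ρ_m/(ρ_m − ρ_c) = 0.833 km × 3.34/0.58 = 4.8 km.

4.8 km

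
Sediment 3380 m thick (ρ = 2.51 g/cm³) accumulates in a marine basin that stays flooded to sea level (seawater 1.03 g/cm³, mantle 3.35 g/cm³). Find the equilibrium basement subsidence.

2160 m

Submarine loading: the sediment displaces seawater, and the subsidence is in turn flooded, so s (ρ_m − ρ_w) = t (ρ_sed − ρ_w).
s = 3380 m × (2.51 − 1.03) / (3.35 − 1.03) = 2160 m.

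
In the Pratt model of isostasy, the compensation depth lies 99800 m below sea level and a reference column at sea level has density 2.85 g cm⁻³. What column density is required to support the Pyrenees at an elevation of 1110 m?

Pratt balance: ρ_ref D = ρ (D + h).
ρ = ρ_ref D/(D + h) = 2.85 × 99800 m/(99800 m + 1110 m) = 2.82 g cm⁻³.

2.82 g cm⁻³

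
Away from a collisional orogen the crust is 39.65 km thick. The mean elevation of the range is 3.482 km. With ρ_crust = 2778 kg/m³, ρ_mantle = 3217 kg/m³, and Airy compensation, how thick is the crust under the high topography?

65.2 km

Root depth r = h ρ_c / (ρ_m − ρ_c) = 3.482 km × 2778 / 439 = 22.03 km.
Total thickness = T + h + r = 39.65 km + 3.482 km + 22.03 km = 65.2 km.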